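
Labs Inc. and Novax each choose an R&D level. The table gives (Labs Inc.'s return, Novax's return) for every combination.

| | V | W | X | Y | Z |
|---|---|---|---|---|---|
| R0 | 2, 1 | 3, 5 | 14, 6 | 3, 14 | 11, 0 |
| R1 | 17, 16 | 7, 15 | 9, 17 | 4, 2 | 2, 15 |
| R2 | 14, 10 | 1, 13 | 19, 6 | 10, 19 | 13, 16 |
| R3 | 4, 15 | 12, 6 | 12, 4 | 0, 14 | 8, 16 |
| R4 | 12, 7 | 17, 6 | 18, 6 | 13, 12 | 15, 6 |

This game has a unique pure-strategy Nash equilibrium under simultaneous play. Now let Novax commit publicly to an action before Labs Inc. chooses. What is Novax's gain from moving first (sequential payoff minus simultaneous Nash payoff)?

Solve by backward induction (Novax leads).
- V: Labs Inc. compares 2, 17, 14, 4, 12 and picks R1; Novax would get 16.
- W: Labs Inc. compares 3, 7, 1, 12, 17 and picks R4; Novax would get 6.
- X: Labs Inc. compares 14, 9, 19, 12, 18 and picks R2; Novax would get 6.
- Y: Labs Inc. compares 3, 4, 10, 0, 13 and picks R4; Novax would get 12.
- Z: Labs Inc. compares 11, 2, 13, 8, 15 and picks R4; Novax would get 6.
Novax's induced payoffs are 16, 6, 6, 12, 6, so Novax commits to V. Subgame-perfect outcome: (R1, V) with payoffs (17, 16).
For the simultaneous game, intersect best replies.
Labs Inc.'s best replies: V→R1; W→R4; X→R2; Y→R4; Z→R4.
Novax's best replies: R0→Y; R1→X; R2→Y; R3→Z; R4→Y.
The unique mutual best reply is (R4, Y), giving (13, 12).
Novax's commitment gain: 16 − 12 = 4.

4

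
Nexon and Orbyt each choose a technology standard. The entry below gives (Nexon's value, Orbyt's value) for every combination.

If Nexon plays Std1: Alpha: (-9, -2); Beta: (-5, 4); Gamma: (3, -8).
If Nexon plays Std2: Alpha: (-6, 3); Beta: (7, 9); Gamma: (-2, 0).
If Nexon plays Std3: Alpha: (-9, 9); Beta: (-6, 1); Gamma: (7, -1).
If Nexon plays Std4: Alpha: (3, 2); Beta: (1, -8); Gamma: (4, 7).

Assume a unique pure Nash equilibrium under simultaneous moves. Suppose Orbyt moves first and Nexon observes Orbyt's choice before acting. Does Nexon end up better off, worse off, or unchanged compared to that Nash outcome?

Work backward from Nexon's decision.
- Alpha: BR = Std4, leader payoff 2.
- Beta: BR = Std2, leader payoff 9.
- Gamma: BR = Std3, leader payoff -1.
Among 2, 9, -1, the best is 9 at Beta. Subgame-perfect outcome: (Std2, Beta) with payoffs (7, 9).
Now find the simultaneous Nash equilibrium.
Nexon's best replies: Alpha→Std4; Beta→Std2; Gamma→Std3.
Orbyt's best replies: Std1→Beta; Std2→Beta; Std3→Alpha; Std4→Gamma.
Only (Std2, Beta) has each player best-responding; Nash payoffs (7, 9).
Nexon earns 7 sequentially versus 7 at the Nash outcome: unchanged.

unchanged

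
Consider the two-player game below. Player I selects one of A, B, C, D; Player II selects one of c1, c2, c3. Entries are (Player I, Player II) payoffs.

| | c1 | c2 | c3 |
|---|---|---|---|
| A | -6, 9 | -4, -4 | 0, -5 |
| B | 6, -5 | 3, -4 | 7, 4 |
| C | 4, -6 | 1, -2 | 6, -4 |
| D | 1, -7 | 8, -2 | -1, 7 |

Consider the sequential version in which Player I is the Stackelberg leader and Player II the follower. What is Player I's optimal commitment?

Player II best-responds to each possible Player I move:
- A → Player II plays c1 (best of 9, -4, -5); Player I gets -6.
- B → Player II plays c3 (best of -5, -4, 4); Player I gets 7.
- C → Player II plays c2 (best of -6, -2, -4); Player I gets 1.
- D → Player II plays c3 (best of -7, -2, 7); Player I gets -1.
Maximizing over -6, 7, 1, -1, Player I chooses B. Subgame-perfect outcome: (B, c3) with payoffs (7, 4).

B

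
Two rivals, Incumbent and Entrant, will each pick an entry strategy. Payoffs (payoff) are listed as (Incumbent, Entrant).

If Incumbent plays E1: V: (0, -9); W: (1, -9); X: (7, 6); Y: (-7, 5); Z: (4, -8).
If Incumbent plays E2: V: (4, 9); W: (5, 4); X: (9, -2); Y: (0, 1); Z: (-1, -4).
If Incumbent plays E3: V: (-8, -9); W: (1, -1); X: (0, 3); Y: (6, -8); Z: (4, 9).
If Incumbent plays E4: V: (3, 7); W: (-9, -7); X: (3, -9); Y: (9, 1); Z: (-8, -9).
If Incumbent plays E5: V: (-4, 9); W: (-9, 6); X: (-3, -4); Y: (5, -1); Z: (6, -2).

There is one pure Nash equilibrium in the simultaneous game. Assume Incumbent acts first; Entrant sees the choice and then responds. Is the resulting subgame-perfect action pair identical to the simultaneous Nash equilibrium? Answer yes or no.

no

Work backward from Entrant's decision.
- E1: BR = X, leader payoff 7.
- E2: BR = V, leader payoff 4.
- E3: BR = Z, leader payoff 4.
- E4: BR = V, leader payoff 3.
- E5: BR = V, leader payoff -4.
Incumbent's induced payoffs are 7, 4, 4, 3, -4, so Incumbent commits to E1. Subgame-perfect outcome: (E1, X) with payoffs (7, 6).
Under simultaneous play:
Incumbent's best replies: V→E2; W→E2; X→E2; Y→E4; Z→E5.
Entrant's best replies: E1→X; E2→V; E3→Z; E4→V; E5→V.
The unique mutual best reply is (E2, V), giving (4, 9).
Sequential outcome (E1, X) differs from the Nash profile (E2, V).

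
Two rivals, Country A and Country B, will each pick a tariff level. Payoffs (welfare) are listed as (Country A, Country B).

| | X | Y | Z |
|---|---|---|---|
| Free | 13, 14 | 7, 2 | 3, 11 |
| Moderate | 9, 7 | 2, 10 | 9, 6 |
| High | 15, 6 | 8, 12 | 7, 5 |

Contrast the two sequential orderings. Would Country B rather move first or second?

If Country A leads: Country B's best replies are Free→X, Moderate→Y, High→Y; Country A's induced payoffs 13, 2, 8; outcome (Free, X), payoffs (13, 14).
If Country B leads: Country A's best replies are X→High, Y→High, Z→Moderate; Country B's induced payoffs 6, 12, 6; outcome (High, Y), payoffs (8, 12).
Country B gets 12 moving first and 14 moving second, so Country B prefers to move second.

second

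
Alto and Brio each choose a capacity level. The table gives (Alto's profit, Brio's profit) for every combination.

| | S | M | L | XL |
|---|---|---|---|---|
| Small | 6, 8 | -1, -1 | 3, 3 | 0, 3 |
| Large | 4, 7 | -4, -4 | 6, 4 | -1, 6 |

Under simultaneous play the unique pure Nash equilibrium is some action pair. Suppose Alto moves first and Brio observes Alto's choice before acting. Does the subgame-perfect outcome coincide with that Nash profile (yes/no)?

yes

Brio best-responds to each possible Alto move:
- Small: BR = S, leader payoff 6.
- Large: BR = S, leader payoff 4.
Among 6, 4, the best is 6 at Small. Subgame-perfect outcome: (Small, S) with payoffs (6, 8).
Under simultaneous play:
Alto's best replies: S→Small; M→Small; L→Large; XL→Small.
Brio's best replies: Small→S; Large→S.
Only (Small, S) has each player best-responding; Nash payoffs (6, 8).
Sequential outcome (Small, S) coincides with the Nash profile (Small, S).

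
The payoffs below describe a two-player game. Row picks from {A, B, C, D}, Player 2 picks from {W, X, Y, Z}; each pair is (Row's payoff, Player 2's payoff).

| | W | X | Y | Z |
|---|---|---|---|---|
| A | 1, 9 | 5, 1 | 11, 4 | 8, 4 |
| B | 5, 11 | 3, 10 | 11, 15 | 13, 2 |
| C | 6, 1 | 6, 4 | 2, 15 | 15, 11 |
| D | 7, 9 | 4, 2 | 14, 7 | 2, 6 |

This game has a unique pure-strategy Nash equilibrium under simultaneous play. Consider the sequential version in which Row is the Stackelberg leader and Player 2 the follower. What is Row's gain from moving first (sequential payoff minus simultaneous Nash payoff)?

4

Player 2 best-responds to each possible Row move:
- A: BR = W, leader payoff 1.
- B: BR = Y, leader payoff 11.
- C: BR = Y, leader payoff 2.
- D: BR = W, leader payoff 7.
Row's induced payoffs are 1, 11, 2, 7, so Row commits to B. Subgame-perfect outcome: (B, Y) with payoffs (11, 15).
For the simultaneous game, intersect best replies.
Row's best replies: W→D; X→C; Y→D; Z→C.
Player 2's best replies: A→W; B→Y; C→Y; D→W.
Only (D, W) has each player best-responding; Nash payoffs (7, 9).
Row's commitment gain: 11 − 7 = 4.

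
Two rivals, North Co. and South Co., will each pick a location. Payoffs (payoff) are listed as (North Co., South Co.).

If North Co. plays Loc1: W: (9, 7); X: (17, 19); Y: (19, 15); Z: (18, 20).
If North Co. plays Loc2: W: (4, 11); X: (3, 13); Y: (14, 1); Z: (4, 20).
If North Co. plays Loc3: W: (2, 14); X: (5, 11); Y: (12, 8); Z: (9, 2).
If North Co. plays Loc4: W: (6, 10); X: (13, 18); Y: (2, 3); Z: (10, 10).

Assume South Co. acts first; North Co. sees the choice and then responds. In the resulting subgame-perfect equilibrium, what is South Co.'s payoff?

20

Solve by backward induction (South Co. leads).
- W: BR = Loc1, leader payoff 7.
- X: BR = Loc1, leader payoff 19.
- Y: BR = Loc1, leader payoff 15.
- Z: BR = Loc1, leader payoff 20.
Among 7, 19, 15, 20, the best is 20 at Z. Subgame-perfect outcome: (Loc1, Z) with payoffs (18, 20).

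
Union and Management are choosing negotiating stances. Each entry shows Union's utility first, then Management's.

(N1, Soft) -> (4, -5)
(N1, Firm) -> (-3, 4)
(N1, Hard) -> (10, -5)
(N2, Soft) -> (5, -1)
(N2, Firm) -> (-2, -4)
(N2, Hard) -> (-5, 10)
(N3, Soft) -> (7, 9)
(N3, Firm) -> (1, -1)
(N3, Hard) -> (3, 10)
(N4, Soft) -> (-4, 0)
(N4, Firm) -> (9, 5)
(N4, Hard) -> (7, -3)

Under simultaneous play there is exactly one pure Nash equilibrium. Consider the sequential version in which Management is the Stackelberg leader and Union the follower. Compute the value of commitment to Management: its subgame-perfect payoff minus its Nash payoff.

4

Backward induction with Management moving first.
- Soft → Union plays N3 (best of 4, 5, 7, -4); Management gets 9.
- Firm → Union plays N4 (best of -3, -2, 1, 9); Management gets 5.
- Hard → Union plays N1 (best of 10, -5, 3, 7); Management gets -5.
Maximizing over 9, 5, -5, Management chooses Soft. Subgame-perfect outcome: (N3, Soft) with payoffs (7, 9).
Now find the simultaneous Nash equilibrium.
Union's best replies: Soft→N3; Firm→N4; Hard→N1.
Management's best replies: N1→Firm; N2→Hard; N3→Hard; N4→Firm.
Only (N4, Firm) has each player best-responding; Nash payoffs (9, 5).
Management's commitment gain: 9 − 5 = 4.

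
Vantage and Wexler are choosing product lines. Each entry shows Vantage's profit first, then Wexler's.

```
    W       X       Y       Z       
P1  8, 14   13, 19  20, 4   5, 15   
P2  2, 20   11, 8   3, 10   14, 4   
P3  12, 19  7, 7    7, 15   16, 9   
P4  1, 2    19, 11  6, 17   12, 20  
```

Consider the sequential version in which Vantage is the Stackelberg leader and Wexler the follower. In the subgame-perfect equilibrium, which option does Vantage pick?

P1

Backward induction with Vantage moving first.
- P1: Wexler compares 14, 19, 4, 15 and picks X; Vantage would get 13.
- P2: Wexler compares 20, 8, 10, 4 and picks W; Vantage would get 2.
- P3: Wexler compares 19, 7, 15, 9 and picks W; Vantage would get 12.
- P4: Wexler compares 2, 11, 17, 20 and picks Z; Vantage would get 12.
Maximizing over 13, 2, 12, 12, Vantage chooses P1. Subgame-perfect outcome: (P1, X) with payoffs (13, 19).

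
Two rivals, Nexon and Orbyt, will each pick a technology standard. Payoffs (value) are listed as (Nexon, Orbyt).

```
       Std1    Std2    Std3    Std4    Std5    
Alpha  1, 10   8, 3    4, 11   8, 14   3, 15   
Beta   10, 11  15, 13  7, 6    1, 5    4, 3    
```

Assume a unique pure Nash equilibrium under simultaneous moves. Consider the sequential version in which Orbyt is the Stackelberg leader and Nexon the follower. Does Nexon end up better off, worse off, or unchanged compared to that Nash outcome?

worse off

Backward induction with Orbyt moving first.
- Std1: BR = Beta, leader payoff 11.
- Std2: BR = Beta, leader payoff 13.
- Std3: BR = Beta, leader payoff 6.
- Std4: BR = Alpha, leader payoff 14.
- Std5: BR = Beta, leader payoff 3.
Among 11, 13, 6, 14, 3, the best is 14 at Std4. Subgame-perfect outcome: (Alpha, Std4) with payoffs (8, 14).
Now find the simultaneous Nash equilibrium.
Nexon's best replies: Std1→Beta; Std2→Beta; Std3→Beta; Std4→Alpha; Std5→Beta.
Orbyt's best replies: Alpha→Std5; Beta→Std2.
Only (Beta, Std2) has each player best-responding; Nash payoffs (15, 13).
Nexon earns 8 sequentially versus 15 at the Nash outcome: worse off.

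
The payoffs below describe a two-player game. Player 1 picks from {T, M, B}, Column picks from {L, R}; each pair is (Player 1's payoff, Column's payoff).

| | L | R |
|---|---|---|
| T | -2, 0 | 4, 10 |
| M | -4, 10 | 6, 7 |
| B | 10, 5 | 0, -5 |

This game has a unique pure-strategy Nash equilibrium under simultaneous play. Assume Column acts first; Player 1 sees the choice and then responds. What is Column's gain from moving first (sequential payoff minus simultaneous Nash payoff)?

Solve by backward induction (Column leads).
- L → Player 1 plays B (best of -2, -4, 10); Column gets 5.
- R → Player 1 plays M (best of 4, 6, 0); Column gets 7.
Maximizing over 5, 7, Column chooses R. Subgame-perfect outcome: (M, R) with payoffs (6, 7).
Now find the simultaneous Nash equilibrium.
Player 1's best replies: L→B; R→M.
Column's best replies: T→R; M→L; B→L.
Only (B, L) has each player best-responding; Nash payoffs (10, 5).
Column's commitment gain: 7 − 5 = 2.

2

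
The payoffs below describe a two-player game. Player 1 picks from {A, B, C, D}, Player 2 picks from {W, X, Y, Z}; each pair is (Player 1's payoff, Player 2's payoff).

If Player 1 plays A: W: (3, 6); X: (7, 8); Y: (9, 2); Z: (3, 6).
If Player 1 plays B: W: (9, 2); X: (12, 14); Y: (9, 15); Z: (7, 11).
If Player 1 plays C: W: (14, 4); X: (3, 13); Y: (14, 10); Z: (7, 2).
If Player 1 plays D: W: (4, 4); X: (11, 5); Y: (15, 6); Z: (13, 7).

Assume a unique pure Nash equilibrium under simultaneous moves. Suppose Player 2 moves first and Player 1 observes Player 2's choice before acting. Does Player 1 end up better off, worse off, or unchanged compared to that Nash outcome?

Work backward from Player 1's decision.
- W: Player 1 compares 3, 9, 14, 4 and picks C; Player 2 would get 4.
- X: Player 1 compares 7, 12, 3, 11 and picks B; Player 2 would get 14.
- Y: Player 1 compares 9, 9, 14, 15 and picks D; Player 2 would get 6.
- Z: Player 1 compares 3, 7, 7, 13 and picks D; Player 2 would get 7.
Maximizing over 4, 14, 6, 7, Player 2 chooses X. Subgame-perfect outcome: (B, X) with payoffs (12, 14).
For the simultaneous game, intersect best replies.
Player 1's best replies: W→C; X→B; Y→D; Z→D.
Player 2's best replies: A→X; B→Y; C→X; D→Z.
The unique mutual best reply is (D, Z), giving (13, 7).
Player 1 earns 12 sequentially versus 13 at the Nash outcome: worse off.

worse off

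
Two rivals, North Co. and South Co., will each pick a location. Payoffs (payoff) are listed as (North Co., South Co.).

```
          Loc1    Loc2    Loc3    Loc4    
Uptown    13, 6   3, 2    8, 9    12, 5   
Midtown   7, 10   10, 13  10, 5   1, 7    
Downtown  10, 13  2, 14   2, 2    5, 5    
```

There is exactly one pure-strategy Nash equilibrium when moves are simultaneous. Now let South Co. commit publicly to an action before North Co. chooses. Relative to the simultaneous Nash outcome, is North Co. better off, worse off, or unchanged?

North Co. best-responds to each possible South Co. move:
- Loc1 → North Co. plays Uptown (best of 13, 7, 10); South Co. gets 6.
- Loc2 → North Co. plays Midtown (best of 3, 10, 2); South Co. gets 13.
- Loc3 → North Co. plays Midtown (best of 8, 10, 2); South Co. gets 5.
- Loc4 → North Co. plays Uptown (best of 12, 1, 5); South Co. gets 5.
Among 6, 13, 5, 5, the best is 13 at Loc2. Subgame-perfect outcome: (Midtown, Loc2) with payoffs (10, 13).
For the simultaneous game, intersect best replies.
North Co.'s best replies: Loc1→Uptown; Loc2→Midtown; Loc3→Midtown; Loc4→Uptown.
South Co.'s best replies: Uptown→Loc3; Midtown→Loc2; Downtown→Loc2.
The unique mutual best reply is (Midtown, Loc2), giving (10, 13).
North Co. earns 10 sequentially versus 10 at the Nash outcome: unchanged.

unchanged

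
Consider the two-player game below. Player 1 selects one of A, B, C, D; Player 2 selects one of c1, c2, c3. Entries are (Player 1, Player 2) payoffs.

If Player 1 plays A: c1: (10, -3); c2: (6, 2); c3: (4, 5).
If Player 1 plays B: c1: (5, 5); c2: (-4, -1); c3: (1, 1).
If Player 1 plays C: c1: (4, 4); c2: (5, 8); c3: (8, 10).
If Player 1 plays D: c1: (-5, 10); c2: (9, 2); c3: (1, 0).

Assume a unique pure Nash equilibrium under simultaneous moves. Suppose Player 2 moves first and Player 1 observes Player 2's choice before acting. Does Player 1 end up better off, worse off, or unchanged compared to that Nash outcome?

Solve by backward induction (Player 2 leads).
- c1: BR = A, leader payoff -3.
- c2: BR = D, leader payoff 2.
- c3: BR = C, leader payoff 10.
Player 2's induced payoffs are -3, 2, 10, so Player 2 commits to c3. Subgame-perfect outcome: (C, c3) with payoffs (8, 10).
Under simultaneous play:
Player 1's best replies: c1→A; c2→D; c3→C.
Player 2's best replies: A→c3; B→c1; C→c3; D→c1.
Only (C, c3) has each player best-responding; Nash payoffs (8, 10).
Player 1 earns 8 sequentially versus 8 at the Nash outcome: unchanged.

unchanged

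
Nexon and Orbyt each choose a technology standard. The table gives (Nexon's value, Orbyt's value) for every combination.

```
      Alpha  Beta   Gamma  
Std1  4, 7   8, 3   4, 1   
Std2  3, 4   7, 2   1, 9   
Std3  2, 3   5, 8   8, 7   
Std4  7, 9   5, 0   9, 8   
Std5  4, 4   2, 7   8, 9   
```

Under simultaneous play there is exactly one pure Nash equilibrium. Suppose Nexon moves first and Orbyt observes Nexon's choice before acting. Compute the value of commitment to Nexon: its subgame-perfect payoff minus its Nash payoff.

1

Work backward from Orbyt's decision.
- Std1 → Orbyt plays Alpha (best of 7, 3, 1); Nexon gets 4.
- Std2 → Orbyt plays Gamma (best of 4, 2, 9); Nexon gets 1.
- Std3 → Orbyt plays Beta (best of 3, 8, 7); Nexon gets 5.
- Std4 → Orbyt plays Alpha (best of 9, 0, 8); Nexon gets 7.
- Std5 → Orbyt plays Gamma (best of 4, 7, 9); Nexon gets 8.
Nexon's induced payoffs are 4, 1, 5, 7, 8, so Nexon commits to Std5. Subgame-perfect outcome: (Std5, Gamma) with payoffs (8, 9).
Under simultaneous play:
Nexon's best replies: Alpha→Std4; Beta→Std1; Gamma→Std4.
Orbyt's best replies: Std1→Alpha; Std2→Gamma; Std3→Beta; Std4→Alpha; Std5→Gamma.
The unique mutual best reply is (Std4, Alpha), giving (7, 9).
Nexon's commitment gain: 8 − 7 = 1.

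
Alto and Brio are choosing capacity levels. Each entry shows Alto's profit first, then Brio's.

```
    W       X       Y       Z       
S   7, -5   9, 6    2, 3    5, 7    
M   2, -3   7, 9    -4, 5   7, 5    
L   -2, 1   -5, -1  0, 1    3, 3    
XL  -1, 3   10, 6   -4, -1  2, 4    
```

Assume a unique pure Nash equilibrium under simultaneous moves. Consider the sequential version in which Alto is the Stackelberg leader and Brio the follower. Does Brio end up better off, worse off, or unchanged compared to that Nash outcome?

unchanged

Solve by backward induction (Alto leads).
- S → Brio plays Z (best of -5, 6, 3, 7); Alto gets 5.
- M → Brio plays X (best of -3, 9, 5, 5); Alto gets 7.
- L → Brio plays Z (best of 1, -1, 1, 3); Alto gets 3.
- XL → Brio plays X (best of 3, 6, -1, 4); Alto gets 10.
Alto's induced payoffs are 5, 7, 3, 10, so Alto commits to XL. Subgame-perfect outcome: (XL, X) with payoffs (10, 6).
For the simultaneous game, intersect best replies.
Alto's best replies: W→S; X→XL; Y→S; Z→M.
Brio's best replies: S→Z; M→X; L→Z; XL→X.
Only (XL, X) has each player best-responding; Nash payoffs (10, 6).
Brio earns 6 sequentially versus 6 at the Nash outcome: unchanged.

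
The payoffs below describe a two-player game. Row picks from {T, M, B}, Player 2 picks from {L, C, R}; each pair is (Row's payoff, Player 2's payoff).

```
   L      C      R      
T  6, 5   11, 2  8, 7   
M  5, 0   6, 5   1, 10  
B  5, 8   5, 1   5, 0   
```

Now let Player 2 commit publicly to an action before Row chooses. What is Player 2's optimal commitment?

R

Row best-responds to each possible Player 2 move:
- L → Row plays T (best of 6, 5, 5); Player 2 gets 5.
- C → Row plays T (best of 11, 6, 5); Player 2 gets 2.
- R → Row plays T (best of 8, 1, 5); Player 2 gets 7.
Player 2's induced payoffs are 5, 2, 7, so Player 2 commits to R. Subgame-perfect outcome: (T, R) with payoffs (8, 7).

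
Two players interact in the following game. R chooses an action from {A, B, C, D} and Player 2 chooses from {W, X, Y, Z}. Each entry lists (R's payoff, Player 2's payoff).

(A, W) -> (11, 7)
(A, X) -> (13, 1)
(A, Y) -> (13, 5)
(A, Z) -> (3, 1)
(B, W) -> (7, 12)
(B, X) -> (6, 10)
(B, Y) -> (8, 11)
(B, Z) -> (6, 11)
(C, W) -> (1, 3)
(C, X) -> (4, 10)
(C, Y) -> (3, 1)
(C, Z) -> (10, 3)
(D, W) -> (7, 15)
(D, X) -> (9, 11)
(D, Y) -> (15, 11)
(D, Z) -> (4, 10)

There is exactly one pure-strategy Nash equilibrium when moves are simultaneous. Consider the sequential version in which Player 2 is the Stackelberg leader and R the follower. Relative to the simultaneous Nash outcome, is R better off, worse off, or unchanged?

better off

Solve by backward induction (Player 2 leads).
- W: BR = A, leader payoff 7.
- X: BR = A, leader payoff 1.
- Y: BR = D, leader payoff 11.
- Z: BR = C, leader payoff 3.
Player 2's induced payoffs are 7, 1, 11, 3, so Player 2 commits to Y. Subgame-perfect outcome: (D, Y) with payoffs (15, 11).
Under simultaneous play:
R's best replies: W→A; X→A; Y→D; Z→C.
Player 2's best replies: A→W; B→W; C→X; D→W.
Only (A, W) has each player best-responding; Nash payoffs (11, 7).
R earns 15 sequentially versus 11 at the Nash outcome: better off.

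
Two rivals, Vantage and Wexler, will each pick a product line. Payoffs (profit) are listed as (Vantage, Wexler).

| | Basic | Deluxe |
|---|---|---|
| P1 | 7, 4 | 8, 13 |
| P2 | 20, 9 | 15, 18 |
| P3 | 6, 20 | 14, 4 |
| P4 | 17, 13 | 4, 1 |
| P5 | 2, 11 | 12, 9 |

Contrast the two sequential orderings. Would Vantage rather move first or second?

first

If Vantage leads: Wexler's best replies are P1→Deluxe, P2→Deluxe, P3→Basic, P4→Basic, P5→Basic; Vantage's induced payoffs 8, 15, 6, 17, 2; outcome (P4, Basic), payoffs (17, 13).
If Wexler leads: Vantage's best replies are Basic→P2, Deluxe→P2; Wexler's induced payoffs 9, 18; outcome (P2, Deluxe), payoffs (15, 18).
Vantage gets 17 moving first and 15 moving second, so Vantage prefers to move first.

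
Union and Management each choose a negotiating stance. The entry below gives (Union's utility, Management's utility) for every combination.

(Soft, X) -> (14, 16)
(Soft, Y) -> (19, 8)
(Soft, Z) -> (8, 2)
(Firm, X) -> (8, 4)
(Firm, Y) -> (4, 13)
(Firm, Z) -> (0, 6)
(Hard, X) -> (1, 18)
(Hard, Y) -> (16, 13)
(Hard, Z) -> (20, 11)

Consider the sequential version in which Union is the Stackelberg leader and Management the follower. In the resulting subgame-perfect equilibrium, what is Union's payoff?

Backward induction with Union moving first.
- Soft: Management compares 16, 8, 2 and picks X; Union would get 14.
- Firm: Management compares 4, 13, 6 and picks Y; Union would get 4.
- Hard: Management compares 18, 13, 11 and picks X; Union would get 1.
Union's induced payoffs are 14, 4, 1, so Union commits to Soft. Subgame-perfect outcome: (Soft, X) with payoffs (14, 16).

14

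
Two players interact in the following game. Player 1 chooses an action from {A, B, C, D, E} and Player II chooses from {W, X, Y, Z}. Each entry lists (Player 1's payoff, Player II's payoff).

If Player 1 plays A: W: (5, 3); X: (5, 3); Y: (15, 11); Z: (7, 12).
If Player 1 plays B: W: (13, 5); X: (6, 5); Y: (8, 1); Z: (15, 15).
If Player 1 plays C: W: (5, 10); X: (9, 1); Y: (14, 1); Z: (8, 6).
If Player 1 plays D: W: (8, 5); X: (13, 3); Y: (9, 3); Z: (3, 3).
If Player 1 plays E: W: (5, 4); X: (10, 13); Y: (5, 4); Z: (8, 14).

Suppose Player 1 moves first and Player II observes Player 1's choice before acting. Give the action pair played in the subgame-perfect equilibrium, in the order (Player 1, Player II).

(B, Z)

Solve by backward induction (Player 1 leads).
- A → Player II plays Z (best of 3, 3, 11, 12); Player 1 gets 7.
- B → Player II plays Z (best of 5, 5, 1, 15); Player 1 gets 15.
- C → Player II plays W (best of 10, 1, 1, 6); Player 1 gets 5.
- D → Player II plays W (best of 5, 3, 3, 3); Player 1 gets 8.
- E → Player II plays Z (best of 4, 13, 4, 14); Player 1 gets 8.
Maximizing over 7, 15, 5, 8, 8, Player 1 chooses B. Subgame-perfect outcome: (B, Z) with payoffs (15, 15).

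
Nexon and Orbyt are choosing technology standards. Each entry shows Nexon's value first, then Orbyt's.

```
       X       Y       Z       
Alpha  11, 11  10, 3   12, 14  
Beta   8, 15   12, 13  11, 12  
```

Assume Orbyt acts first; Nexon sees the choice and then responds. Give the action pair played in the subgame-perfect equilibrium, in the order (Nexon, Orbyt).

(Alpha, Z)

Backward induction with Orbyt moving first.
- X → Nexon plays Alpha (best of 11, 8); Orbyt gets 11.
- Y → Nexon plays Beta (best of 10, 12); Orbyt gets 13.
- Z → Nexon plays Alpha (best of 12, 11); Orbyt gets 14.
Among 11, 13, 14, the best is 14 at Z. Subgame-perfect outcome: (Alpha, Z) with payoffs (12, 14).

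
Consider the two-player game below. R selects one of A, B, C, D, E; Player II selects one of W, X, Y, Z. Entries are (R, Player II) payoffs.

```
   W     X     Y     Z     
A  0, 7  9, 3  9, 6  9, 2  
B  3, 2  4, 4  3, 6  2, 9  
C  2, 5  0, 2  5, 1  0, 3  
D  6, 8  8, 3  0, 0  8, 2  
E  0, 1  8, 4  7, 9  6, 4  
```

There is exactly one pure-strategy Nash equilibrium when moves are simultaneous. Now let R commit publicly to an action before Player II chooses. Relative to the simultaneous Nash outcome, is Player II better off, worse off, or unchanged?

Backward induction with R moving first.
- A: BR = W, leader payoff 0.
- B: BR = Z, leader payoff 2.
- C: BR = W, leader payoff 2.
- D: BR = W, leader payoff 6.
- E: BR = Y, leader payoff 7.
R's induced payoffs are 0, 2, 2, 6, 7, so R commits to E. Subgame-perfect outcome: (E, Y) with payoffs (7, 9).
Now find the simultaneous Nash equilibrium.
R's best replies: W→D; X→A; Y→A; Z→A.
Player II's best replies: A→W; B→Z; C→W; D→W; E→Y.
The unique mutual best reply is (D, W), giving (6, 8).
Player II earns 9 sequentially versus 8 at the Nash outcome: better off.

better off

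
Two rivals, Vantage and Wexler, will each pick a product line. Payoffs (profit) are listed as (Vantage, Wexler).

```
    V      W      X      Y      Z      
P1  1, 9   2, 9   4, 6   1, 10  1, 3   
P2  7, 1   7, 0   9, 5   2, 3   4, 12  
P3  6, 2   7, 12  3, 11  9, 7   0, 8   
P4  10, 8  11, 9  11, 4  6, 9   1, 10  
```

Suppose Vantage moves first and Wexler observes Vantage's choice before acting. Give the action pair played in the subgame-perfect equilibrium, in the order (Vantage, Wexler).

(P3, W)

Backward induction with Vantage moving first.
- P1: Wexler compares 9, 9, 6, 10, 3 and picks Y; Vantage would get 1.
- P2: Wexler compares 1, 0, 5, 3, 12 and picks Z; Vantage would get 4.
- P3: Wexler compares 2, 12, 11, 7, 8 and picks W; Vantage would get 7.
- P4: Wexler compares 8, 9, 4, 9, 10 and picks Z; Vantage would get 1.
Maximizing over 1, 4, 7, 1, Vantage chooses P3. Subgame-perfect outcome: (P3, W) with payoffs (7, 12).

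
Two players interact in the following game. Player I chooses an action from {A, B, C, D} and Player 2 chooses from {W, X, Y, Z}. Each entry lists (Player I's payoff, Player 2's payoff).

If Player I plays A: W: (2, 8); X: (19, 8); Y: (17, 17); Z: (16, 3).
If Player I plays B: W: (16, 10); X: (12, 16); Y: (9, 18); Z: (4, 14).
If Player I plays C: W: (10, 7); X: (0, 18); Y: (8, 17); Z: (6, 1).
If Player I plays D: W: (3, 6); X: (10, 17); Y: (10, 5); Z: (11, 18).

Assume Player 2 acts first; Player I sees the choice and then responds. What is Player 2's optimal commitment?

Backward induction with Player 2 moving first.
- W: BR = B, leader payoff 10.
- X: BR = A, leader payoff 8.
- Y: BR = A, leader payoff 17.
- Z: BR = A, leader payoff 3.
Maximizing over 10, 8, 17, 3, Player 2 chooses Y. Subgame-perfect outcome: (A, Y) with payoffs (17, 17).

Y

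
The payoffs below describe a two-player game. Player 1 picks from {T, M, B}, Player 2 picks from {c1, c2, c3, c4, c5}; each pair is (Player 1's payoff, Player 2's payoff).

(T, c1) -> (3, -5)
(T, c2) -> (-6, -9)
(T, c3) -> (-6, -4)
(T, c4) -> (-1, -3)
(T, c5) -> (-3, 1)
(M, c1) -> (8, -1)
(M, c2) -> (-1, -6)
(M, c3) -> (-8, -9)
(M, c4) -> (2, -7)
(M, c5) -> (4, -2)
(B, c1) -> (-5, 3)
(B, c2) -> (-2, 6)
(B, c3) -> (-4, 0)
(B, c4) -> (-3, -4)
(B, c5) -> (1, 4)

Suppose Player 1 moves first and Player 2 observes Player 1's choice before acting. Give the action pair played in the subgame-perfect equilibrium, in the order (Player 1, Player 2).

Backward induction with Player 1 moving first.
- T: BR = c5, leader payoff -3.
- M: BR = c1, leader payoff 8.
- B: BR = c2, leader payoff -2.
Maximizing over -3, 8, -2, Player 1 chooses M. Subgame-perfect outcome: (M, c1) with payoffs (8, -1).

(M, c1)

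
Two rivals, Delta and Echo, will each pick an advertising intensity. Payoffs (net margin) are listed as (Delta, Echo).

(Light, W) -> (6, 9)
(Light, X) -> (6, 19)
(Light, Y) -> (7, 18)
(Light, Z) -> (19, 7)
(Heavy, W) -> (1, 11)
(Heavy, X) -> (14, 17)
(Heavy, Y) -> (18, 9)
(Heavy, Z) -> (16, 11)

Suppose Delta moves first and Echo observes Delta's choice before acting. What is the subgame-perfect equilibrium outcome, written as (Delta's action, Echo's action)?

Backward induction with Delta moving first.
- Light: BR = X, leader payoff 6.
- Heavy: BR = X, leader payoff 14.
Delta's induced payoffs are 6, 14, so Delta commits to Heavy. Subgame-perfect outcome: (Heavy, X) with payoffs (14, 17).

(Heavy, X)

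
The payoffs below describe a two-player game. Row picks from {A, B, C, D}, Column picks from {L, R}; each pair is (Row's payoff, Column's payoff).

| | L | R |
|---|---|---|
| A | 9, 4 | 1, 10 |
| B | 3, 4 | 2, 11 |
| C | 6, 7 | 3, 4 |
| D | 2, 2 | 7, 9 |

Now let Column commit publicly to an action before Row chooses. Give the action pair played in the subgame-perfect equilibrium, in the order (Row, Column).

Row best-responds to each possible Column move:
- L: Row compares 9, 3, 6, 2 and picks A; Column would get 4.
- R: Row compares 1, 2, 3, 7 and picks D; Column would get 9.
Column's induced payoffs are 4, 9, so Column commits to R. Subgame-perfect outcome: (D, R) with payoffs (7, 9).

(D, R)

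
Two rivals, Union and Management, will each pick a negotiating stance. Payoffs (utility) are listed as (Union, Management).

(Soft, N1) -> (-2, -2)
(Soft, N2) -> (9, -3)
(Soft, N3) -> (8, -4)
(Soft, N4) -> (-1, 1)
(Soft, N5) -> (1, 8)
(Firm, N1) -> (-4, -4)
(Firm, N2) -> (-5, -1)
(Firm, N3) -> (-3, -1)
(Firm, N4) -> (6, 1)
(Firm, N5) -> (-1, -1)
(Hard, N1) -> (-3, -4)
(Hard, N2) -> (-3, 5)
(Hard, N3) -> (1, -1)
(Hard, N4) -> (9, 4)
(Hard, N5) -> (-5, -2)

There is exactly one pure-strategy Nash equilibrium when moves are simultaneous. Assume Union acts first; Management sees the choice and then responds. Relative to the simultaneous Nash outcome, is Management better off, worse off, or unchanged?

Management best-responds to each possible Union move:
- Soft → Management plays N5 (best of -2, -3, -4, 1, 8); Union gets 1.
- Firm → Management plays N4 (best of -4, -1, -1, 1, -1); Union gets 6.
- Hard → Management plays N2 (best of -4, 5, -1, 4, -2); Union gets -3.
Maximizing over 1, 6, -3, Union chooses Firm. Subgame-perfect outcome: (Firm, N4) with payoffs (6, 1).
Under simultaneous play:
Union's best replies: N1→Soft; N2→Soft; N3→Soft; N4→Hard; N5→Soft.
Management's best replies: Soft→N5; Firm→N4; Hard→N2.
The unique mutual best reply is (Soft, N5), giving (1, 8).
Management earns 1 sequentially versus 8 at the Nash outcome: worse off.

worse off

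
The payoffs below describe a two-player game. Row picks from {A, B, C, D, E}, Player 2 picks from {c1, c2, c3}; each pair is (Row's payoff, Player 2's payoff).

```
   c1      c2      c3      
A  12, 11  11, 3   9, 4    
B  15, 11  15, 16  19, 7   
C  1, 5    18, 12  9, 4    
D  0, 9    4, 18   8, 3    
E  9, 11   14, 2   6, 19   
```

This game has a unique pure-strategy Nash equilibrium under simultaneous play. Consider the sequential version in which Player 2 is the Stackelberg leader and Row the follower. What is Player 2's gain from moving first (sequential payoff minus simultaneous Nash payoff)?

0

Row best-responds to each possible Player 2 move:
- c1 → Row plays B (best of 12, 15, 1, 0, 9); Player 2 gets 11.
- c2 → Row plays C (best of 11, 15, 18, 4, 14); Player 2 gets 12.
- c3 → Row plays B (best of 9, 19, 9, 8, 6); Player 2 gets 7.
Among 11, 12, 7, the best is 12 at c2. Subgame-perfect outcome: (C, c2) with payoffs (18, 12).
Now find the simultaneous Nash equilibrium.
Row's best replies: c1→B; c2→C; c3→B.
Player 2's best replies: A→c1; B→c2; C→c2; D→c2; E→c3.
The unique mutual best reply is (C, c2), giving (18, 12).
Player 2's commitment gain: 12 − 12 = 0.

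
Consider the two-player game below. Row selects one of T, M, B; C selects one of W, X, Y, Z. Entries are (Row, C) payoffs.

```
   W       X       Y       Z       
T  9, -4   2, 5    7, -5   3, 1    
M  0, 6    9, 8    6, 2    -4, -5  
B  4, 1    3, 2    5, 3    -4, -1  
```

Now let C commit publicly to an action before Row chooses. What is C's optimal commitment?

X

Work backward from Row's decision.
- W → Row plays T (best of 9, 0, 4); C gets -4.
- X → Row plays M (best of 2, 9, 3); C gets 8.
- Y → Row plays T (best of 7, 6, 5); C gets -5.
- Z → Row plays T (best of 3, -4, -4); C gets 1.
Maximizing over -4, 8, -5, 1, C chooses X. Subgame-perfect outcome: (M, X) with payoffs (9, 8).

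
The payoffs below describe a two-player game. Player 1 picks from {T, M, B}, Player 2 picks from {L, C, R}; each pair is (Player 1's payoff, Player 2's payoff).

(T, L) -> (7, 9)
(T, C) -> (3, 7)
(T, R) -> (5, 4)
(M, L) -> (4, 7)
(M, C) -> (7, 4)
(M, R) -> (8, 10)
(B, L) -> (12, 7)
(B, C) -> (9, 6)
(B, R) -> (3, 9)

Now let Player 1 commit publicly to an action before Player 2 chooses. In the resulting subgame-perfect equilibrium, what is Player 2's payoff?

10

Backward induction with Player 1 moving first.
- T: BR = L, leader payoff 7.
- M: BR = R, leader payoff 8.
- B: BR = R, leader payoff 3.
Among 7, 8, 3, the best is 8 at M. Subgame-perfect outcome: (M, R) with payoffs (8, 10).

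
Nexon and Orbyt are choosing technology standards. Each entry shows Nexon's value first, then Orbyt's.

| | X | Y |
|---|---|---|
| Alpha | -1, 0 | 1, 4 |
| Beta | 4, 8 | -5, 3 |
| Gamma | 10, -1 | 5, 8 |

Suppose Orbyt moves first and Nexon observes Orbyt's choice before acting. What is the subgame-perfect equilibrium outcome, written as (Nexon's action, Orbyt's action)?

(Gamma, Y)

Work backward from Nexon's decision.
- X: BR = Gamma, leader payoff -1.
- Y: BR = Gamma, leader payoff 8.
Among -1, 8, the best is 8 at Y. Subgame-perfect outcome: (Gamma, Y) with payoffs (5, 8).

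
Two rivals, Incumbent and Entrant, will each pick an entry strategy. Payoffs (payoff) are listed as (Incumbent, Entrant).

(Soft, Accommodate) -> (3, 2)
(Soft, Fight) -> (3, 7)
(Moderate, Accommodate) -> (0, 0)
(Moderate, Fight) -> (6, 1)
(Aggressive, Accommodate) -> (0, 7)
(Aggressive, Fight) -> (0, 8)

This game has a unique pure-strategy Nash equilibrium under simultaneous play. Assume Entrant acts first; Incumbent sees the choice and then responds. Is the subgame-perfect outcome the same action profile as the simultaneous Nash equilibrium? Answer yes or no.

no

Incumbent best-responds to each possible Entrant move:
- Accommodate: Incumbent compares 3, 0, 0 and picks Soft; Entrant would get 2.
- Fight: Incumbent compares 3, 6, 0 and picks Moderate; Entrant would get 1.
Maximizing over 2, 1, Entrant chooses Accommodate. Subgame-perfect outcome: (Soft, Accommodate) with payoffs (3, 2).
For the simultaneous game, intersect best replies.
Incumbent's best replies: Accommodate→Soft; Fight→Moderate.
Entrant's best replies: Soft→Fight; Moderate→Fight; Aggressive→Fight.
Only (Moderate, Fight) has each player best-responding; Nash payoffs (6, 1).
Sequential outcome (Soft, Accommodate) differs from the Nash profile (Moderate, Fight).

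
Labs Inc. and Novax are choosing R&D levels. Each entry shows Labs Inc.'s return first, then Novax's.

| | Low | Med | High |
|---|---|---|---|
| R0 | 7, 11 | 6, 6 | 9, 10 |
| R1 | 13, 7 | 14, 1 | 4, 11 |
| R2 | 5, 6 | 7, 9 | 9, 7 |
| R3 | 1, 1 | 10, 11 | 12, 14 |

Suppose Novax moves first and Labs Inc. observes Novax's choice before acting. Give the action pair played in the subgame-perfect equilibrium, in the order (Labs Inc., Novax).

Solve by backward induction (Novax leads).
- Low → Labs Inc. plays R1 (best of 7, 13, 5, 1); Novax gets 7.
- Med → Labs Inc. plays R1 (best of 6, 14, 7, 10); Novax gets 1.
- High → Labs Inc. plays R3 (best of 9, 4, 9, 12); Novax gets 14.
Maximizing over 7, 1, 14, Novax chooses High. Subgame-perfect outcome: (R3, High) with payoffs (12, 14).

(R3, High)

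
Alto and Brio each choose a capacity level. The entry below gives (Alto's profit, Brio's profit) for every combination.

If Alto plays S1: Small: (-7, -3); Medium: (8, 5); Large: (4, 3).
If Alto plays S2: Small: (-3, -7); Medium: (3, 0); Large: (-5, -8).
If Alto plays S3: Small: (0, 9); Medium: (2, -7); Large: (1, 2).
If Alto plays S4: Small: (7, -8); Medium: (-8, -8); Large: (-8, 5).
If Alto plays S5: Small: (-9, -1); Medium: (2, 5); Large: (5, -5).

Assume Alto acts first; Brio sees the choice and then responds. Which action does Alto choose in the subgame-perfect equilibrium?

Backward induction with Alto moving first.
- S1 → Brio plays Medium (best of -3, 5, 3); Alto gets 8.
- S2 → Brio plays Medium (best of -7, 0, -8); Alto gets 3.
- S3 → Brio plays Small (best of 9, -7, 2); Alto gets 0.
- S4 → Brio plays Large (best of -8, -8, 5); Alto gets -8.
- S5 → Brio plays Medium (best of -1, 5, -5); Alto gets 2.
Maximizing over 8, 3, 0, -8, 2, Alto chooses S1. Subgame-perfect outcome: (S1, Medium) with payoffs (8, 5).

S1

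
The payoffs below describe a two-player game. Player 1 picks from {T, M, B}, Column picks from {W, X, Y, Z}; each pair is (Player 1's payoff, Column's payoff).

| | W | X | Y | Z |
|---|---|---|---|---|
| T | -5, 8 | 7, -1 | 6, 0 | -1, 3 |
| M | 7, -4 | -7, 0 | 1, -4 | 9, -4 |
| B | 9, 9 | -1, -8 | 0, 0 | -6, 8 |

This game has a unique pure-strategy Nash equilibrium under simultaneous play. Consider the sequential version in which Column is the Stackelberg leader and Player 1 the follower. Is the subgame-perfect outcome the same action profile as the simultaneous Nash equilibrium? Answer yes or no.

yes

Backward induction with Column moving first.
- W → Player 1 plays B (best of -5, 7, 9); Column gets 9.
- X → Player 1 plays T (best of 7, -7, -1); Column gets -1.
- Y → Player 1 plays T (best of 6, 1, 0); Column gets 0.
- Z → Player 1 plays M (best of -1, 9, -6); Column gets -4.
Column's induced payoffs are 9, -1, 0, -4, so Column commits to W. Subgame-perfect outcome: (B, W) with payoffs (9, 9).
Under simultaneous play:
Player 1's best replies: W→B; X→T; Y→T; Z→M.
Column's best replies: T→W; M→X; B→W.
The unique mutual best reply is (B, W), giving (9, 9).
Sequential outcome (B, W) coincides with the Nash profile (B, W).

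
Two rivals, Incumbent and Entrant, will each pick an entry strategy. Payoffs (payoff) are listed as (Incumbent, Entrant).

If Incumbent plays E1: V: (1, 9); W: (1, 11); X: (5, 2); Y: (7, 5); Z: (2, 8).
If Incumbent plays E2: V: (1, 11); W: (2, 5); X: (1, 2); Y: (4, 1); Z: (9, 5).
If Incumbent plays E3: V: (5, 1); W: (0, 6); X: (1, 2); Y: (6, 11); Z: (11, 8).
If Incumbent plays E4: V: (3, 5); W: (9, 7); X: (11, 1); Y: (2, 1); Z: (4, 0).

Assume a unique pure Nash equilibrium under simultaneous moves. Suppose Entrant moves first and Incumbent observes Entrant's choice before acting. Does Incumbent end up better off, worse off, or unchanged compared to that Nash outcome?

better off

Work backward from Incumbent's decision.
- V: Incumbent compares 1, 1, 5, 3 and picks E3; Entrant would get 1.
- W: Incumbent compares 1, 2, 0, 9 and picks E4; Entrant would get 7.
- X: Incumbent compares 5, 1, 1, 11 and picks E4; Entrant would get 1.
- Y: Incumbent compares 7, 4, 6, 2 and picks E1; Entrant would get 5.
- Z: Incumbent compares 2, 9, 11, 4 and picks E3; Entrant would get 8.
Maximizing over 1, 7, 1, 5, 8, Entrant chooses Z. Subgame-perfect outcome: (E3, Z) with payoffs (11, 8).
Now find the simultaneous Nash equilibrium.
Incumbent's best replies: V→E3; W→E4; X→E4; Y→E1; Z→E3.
Entrant's best replies: E1→W; E2→V; E3→Y; E4→W.
Only (E4, W) has each player best-responding; Nash payoffs (9, 7).
Incumbent earns 11 sequentially versus 9 at the Nash outcome: better off.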